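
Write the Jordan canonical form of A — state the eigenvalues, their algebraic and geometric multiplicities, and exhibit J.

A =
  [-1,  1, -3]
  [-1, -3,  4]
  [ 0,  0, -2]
J_3(-2)

The characteristic polynomial is
  det(x·I − A) = x^3 + 6*x^2 + 12*x + 8 = (x + 2)^3

Eigenvalues and multiplicities (the geometric multiplicity of λ is n − rank(A − λI), which equals the number of Jordan blocks for λ):
  λ = -2: algebraic multiplicity = 3, geometric multiplicity = 1

Determining the block sizes for each eigenvalue:
  λ = -2: one block (gm = 1), so the single block has size am = 3 → block sizes [3]

Assembling the blocks gives a Jordan form
J =
  [-2,  1,  0]
  [ 0, -2,  1]
  [ 0,  0, -2]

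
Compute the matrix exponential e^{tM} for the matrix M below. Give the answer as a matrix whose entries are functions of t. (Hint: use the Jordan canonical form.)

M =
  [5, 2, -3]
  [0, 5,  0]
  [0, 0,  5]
e^{tM} =
  [exp(5*t), 2*t*exp(5*t), -3*t*exp(5*t)]
  [0, exp(5*t), 0]
  [0, 0, exp(5*t)]

Strategy: write M = P · J · P⁻¹ where J is a Jordan canonical form, so e^{tM} = P · e^{tJ} · P⁻¹, and e^{tJ} can be computed block-by-block.

M has Jordan form
J =
  [5, 1, 0]
  [0, 5, 0]
  [0, 0, 5]
(up to reordering of blocks).

Per-block formulas:
  For a 2×2 Jordan block J_2(5): exp(t · J_2(5)) = e^(5t)·(I + t·N), where N is the 2×2 nilpotent shift.
  For a 1×1 block at λ = 5: exp(t · [5]) = [e^(5t)].

After assembling e^{tJ} and conjugating by P, we get:

e^{tM} =
  [exp(5*t), 2*t*exp(5*t), -3*t*exp(5*t)]
  [0, exp(5*t), 0]
  [0, 0, exp(5*t)]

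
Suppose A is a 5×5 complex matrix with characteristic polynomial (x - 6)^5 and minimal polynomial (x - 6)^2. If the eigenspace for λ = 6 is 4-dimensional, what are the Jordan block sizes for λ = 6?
Block sizes for λ = 6: [2, 1, 1, 1]

Step 1 — from the characteristic polynomial, algebraic multiplicity of λ = 6 is 5. From dim ker(A − (6)·I) = 4, there are exactly 4 Jordan blocks for λ = 6.
Step 2 — from the minimal polynomial, the factor (x − 6)^2 tells us the largest block for λ = 6 has size 2.
Step 3 — with total size 5, 4 blocks, and largest block 2, the block sizes (in nonincreasing order) are [2, 1, 1, 1].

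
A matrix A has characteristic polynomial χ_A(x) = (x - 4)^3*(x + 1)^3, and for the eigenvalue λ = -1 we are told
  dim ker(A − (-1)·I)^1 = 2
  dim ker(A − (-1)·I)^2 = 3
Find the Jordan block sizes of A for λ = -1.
Block sizes for λ = -1: [2, 1]

From the dimensions of kernels of powers, the number of Jordan blocks of size at least j is d_j − d_{j−1} where d_j = dim ker(N^j) (with d_0 = 0). Computing the differences gives [2, 1].
The number of blocks of size exactly k is (#blocks of size ≥ k) − (#blocks of size ≥ k + 1), so the partition is: 1 block(s) of size 1, 1 block(s) of size 2.
In nonincreasing order the block sizes are [2, 1].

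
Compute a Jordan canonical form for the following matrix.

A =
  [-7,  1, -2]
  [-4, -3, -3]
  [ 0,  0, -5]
J_3(-5)

The characteristic polynomial is
  det(x·I − A) = x^3 + 15*x^2 + 75*x + 125 = (x + 5)^3

Eigenvalues and multiplicities (the geometric multiplicity of λ is n − rank(A − λI), which equals the number of Jordan blocks for λ):
  λ = -5: algebraic multiplicity = 3, geometric multiplicity = 1

Determining the block sizes for each eigenvalue:
  λ = -5: one block (gm = 1), so the single block has size am = 3 → block sizes [3]

Assembling the blocks gives a Jordan form
J =
  [-5,  1,  0]
  [ 0, -5,  1]
  [ 0,  0, -5]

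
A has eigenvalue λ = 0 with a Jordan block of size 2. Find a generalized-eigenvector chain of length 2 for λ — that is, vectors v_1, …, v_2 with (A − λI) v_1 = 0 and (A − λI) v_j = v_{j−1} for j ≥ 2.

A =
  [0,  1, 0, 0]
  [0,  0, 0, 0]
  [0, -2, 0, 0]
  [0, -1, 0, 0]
A Jordan chain for λ = 0 of length 2:
v_1 = (1, 0, -2, -1)ᵀ
v_2 = (0, 1, 0, 0)ᵀ

Let N = A − (0)·I. We want v_2 with N^2 v_2 = 0 but N^1 v_2 ≠ 0; then v_{j-1} := N · v_j for j = 2, …, 2.

Pick v_2 = (0, 1, 0, 0)ᵀ.
Then v_1 = N · v_2 = (1, 0, -2, -1)ᵀ.

Sanity check: (A − (0)·I) v_1 = (0, 0, 0, 0)ᵀ = 0. ✓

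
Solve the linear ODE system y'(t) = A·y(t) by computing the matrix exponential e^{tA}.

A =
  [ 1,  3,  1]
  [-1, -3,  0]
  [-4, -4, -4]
e^{tA} =
  [t^2*exp(-2*t) + 3*t*exp(-2*t) + exp(-2*t), t^2*exp(-2*t) + 3*t*exp(-2*t), t^2*exp(-2*t)/2 + t*exp(-2*t)]
  [-t^2*exp(-2*t) - t*exp(-2*t), -t^2*exp(-2*t) - t*exp(-2*t) + exp(-2*t), -t^2*exp(-2*t)/2]
  [-4*t*exp(-2*t), -4*t*exp(-2*t), -2*t*exp(-2*t) + exp(-2*t)]

Strategy: write A = P · J · P⁻¹ where J is a Jordan canonical form, so e^{tA} = P · e^{tJ} · P⁻¹, and e^{tJ} can be computed block-by-block.

A has Jordan form
J =
  [-2,  1,  0]
  [ 0, -2,  1]
  [ 0,  0, -2]
(up to reordering of blocks).

Per-block formulas:
  For a 3×3 Jordan block J_3(-2): exp(t · J_3(-2)) = e^(-2t)·(I + t·N + (t^2/2)·N^2), where N is the 3×3 nilpotent shift.

After assembling e^{tJ} and conjugating by P, we get:

e^{tA} =
  [t^2*exp(-2*t) + 3*t*exp(-2*t) + exp(-2*t), t^2*exp(-2*t) + 3*t*exp(-2*t), t^2*exp(-2*t)/2 + t*exp(-2*t)]
  [-t^2*exp(-2*t) - t*exp(-2*t), -t^2*exp(-2*t) - t*exp(-2*t) + exp(-2*t), -t^2*exp(-2*t)/2]
  [-4*t*exp(-2*t), -4*t*exp(-2*t), -2*t*exp(-2*t) + exp(-2*t)]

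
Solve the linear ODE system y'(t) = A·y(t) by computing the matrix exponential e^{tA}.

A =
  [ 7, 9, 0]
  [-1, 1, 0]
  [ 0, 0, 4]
e^{tA} =
  [3*t*exp(4*t) + exp(4*t), 9*t*exp(4*t), 0]
  [-t*exp(4*t), -3*t*exp(4*t) + exp(4*t), 0]
  [0, 0, exp(4*t)]

Strategy: write A = P · J · P⁻¹ where J is a Jordan canonical form, so e^{tA} = P · e^{tJ} · P⁻¹, and e^{tJ} can be computed block-by-block.

A has Jordan form
J =
  [4, 1, 0]
  [0, 4, 0]
  [0, 0, 4]
(up to reordering of blocks).

Per-block formulas:
  For a 2×2 Jordan block J_2(4): exp(t · J_2(4)) = e^(4t)·(I + t·N), where N is the 2×2 nilpotent shift.
  For a 1×1 block at λ = 4: exp(t · [4]) = [e^(4t)].

After assembling e^{tJ} and conjugating by P, we get:

e^{tA} =
  [3*t*exp(4*t) + exp(4*t), 9*t*exp(4*t), 0]
  [-t*exp(4*t), -3*t*exp(4*t) + exp(4*t), 0]
  [0, 0, exp(4*t)]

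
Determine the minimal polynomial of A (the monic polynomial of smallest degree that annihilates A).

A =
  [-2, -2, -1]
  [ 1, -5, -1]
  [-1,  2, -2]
x^2 + 6*x + 9

The characteristic polynomial is χ_A(x) = (x + 3)^3, so the eigenvalues are known. The minimal polynomial is
  m_A(x) = Π_λ (x − λ)^{k_λ}
where k_λ is the size of the *largest* Jordan block for λ (equivalently, the smallest k with (A − λI)^k v = 0 for every generalised eigenvector v of λ).

  λ = -3: largest Jordan block has size 2, contributing (x + 3)^2

So m_A(x) = (x + 3)^2 = x^2 + 6*x + 9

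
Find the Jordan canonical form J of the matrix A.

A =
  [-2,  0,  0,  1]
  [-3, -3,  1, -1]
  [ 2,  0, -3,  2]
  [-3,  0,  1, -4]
J_3(-3) ⊕ J_1(-3)

The characteristic polynomial is
  det(x·I − A) = x^4 + 12*x^3 + 54*x^2 + 108*x + 81 = (x + 3)^4

Eigenvalues and multiplicities (the geometric multiplicity of λ is n − rank(A − λI), which equals the number of Jordan blocks for λ):
  λ = -3: algebraic multiplicity = 4, geometric multiplicity = 2

Determining the block sizes for each eigenvalue:
  λ = -3: with am = 4 and gm = 2, the partition is not yet determined (e.g. several partitions of 4 into 2 parts exist). Let N = A − (-3)·I. Computing rank(N^1) = 2, rank(N^2) = 1, rank(N^3) = 0; the number of blocks of size ≥ j is rank(N^{j−1}) − rank(N^j), giving [2, 1, 1]. So we have 1 block(s) of size 3, 1 block(s) of size 1 → block sizes [3, 1]

Assembling the blocks gives a Jordan form
J =
  [-3,  1,  0,  0]
  [ 0, -3,  1,  0]
  [ 0,  0, -3,  0]
  [ 0,  0,  0, -3]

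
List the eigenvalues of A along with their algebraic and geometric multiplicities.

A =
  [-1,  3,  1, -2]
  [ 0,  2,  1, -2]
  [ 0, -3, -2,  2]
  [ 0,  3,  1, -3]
λ = -1: alg = 4, geom = 3

Step 1 — factor the characteristic polynomial to read off the algebraic multiplicities:
  χ_A(x) = (x + 1)^4

Step 2 — compute geometric multiplicities via the rank-nullity identity g(λ) = n − rank(A − λI):
  rank(A − (-1)·I) = 1, so dim ker(A − (-1)·I) = n − 1 = 3

Summary:
  λ = -1: algebraic multiplicity = 4, geometric multiplicity = 3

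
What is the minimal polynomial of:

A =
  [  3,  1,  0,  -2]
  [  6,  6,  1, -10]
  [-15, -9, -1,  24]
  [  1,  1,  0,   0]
x^3 - 6*x^2 + 12*x - 8

The characteristic polynomial is χ_A(x) = (x - 2)^4, so the eigenvalues are known. The minimal polynomial is
  m_A(x) = Π_λ (x − λ)^{k_λ}
where k_λ is the size of the *largest* Jordan block for λ (equivalently, the smallest k with (A − λI)^k v = 0 for every generalised eigenvector v of λ).

  λ = 2: largest Jordan block has size 3, contributing (x − 2)^3

So m_A(x) = (x - 2)^3 = x^3 - 6*x^2 + 12*x - 8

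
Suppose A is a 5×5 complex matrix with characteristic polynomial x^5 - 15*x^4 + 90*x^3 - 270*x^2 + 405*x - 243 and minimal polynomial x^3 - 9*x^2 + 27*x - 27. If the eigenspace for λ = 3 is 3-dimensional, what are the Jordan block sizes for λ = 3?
Block sizes for λ = 3: [3, 1, 1]

Step 1 — from the characteristic polynomial, algebraic multiplicity of λ = 3 is 5. From dim ker(A − (3)·I) = 3, there are exactly 3 Jordan blocks for λ = 3.
Step 2 — from the minimal polynomial, the factor (x − 3)^3 tells us the largest block for λ = 3 has size 3.
Step 3 — with total size 5, 3 blocks, and largest block 3, the block sizes (in nonincreasing order) are [3, 1, 1].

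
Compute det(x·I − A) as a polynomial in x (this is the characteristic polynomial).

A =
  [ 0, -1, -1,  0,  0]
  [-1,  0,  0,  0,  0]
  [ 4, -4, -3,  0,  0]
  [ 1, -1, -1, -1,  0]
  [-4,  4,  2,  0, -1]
x^5 + 5*x^4 + 10*x^3 + 10*x^2 + 5*x + 1

Expanding det(x·I − A) (e.g. by cofactor expansion or by noting that A is similar to its Jordan form J, which has the same characteristic polynomial as A) gives
  χ_A(x) = x^5 + 5*x^4 + 10*x^3 + 10*x^2 + 5*x + 1
which factors as (x + 1)^5. The eigenvalues (with algebraic multiplicities) are λ = -1 with multiplicity 5.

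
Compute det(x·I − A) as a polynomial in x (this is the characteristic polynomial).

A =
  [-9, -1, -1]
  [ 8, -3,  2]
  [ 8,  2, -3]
x^3 + 15*x^2 + 75*x + 125

Expanding det(x·I − A) (e.g. by cofactor expansion or by noting that A is similar to its Jordan form J, which has the same characteristic polynomial as A) gives
  χ_A(x) = x^3 + 15*x^2 + 75*x + 125
which factors as (x + 5)^3. The eigenvalues (with algebraic multiplicities) are λ = -5 with multiplicity 3.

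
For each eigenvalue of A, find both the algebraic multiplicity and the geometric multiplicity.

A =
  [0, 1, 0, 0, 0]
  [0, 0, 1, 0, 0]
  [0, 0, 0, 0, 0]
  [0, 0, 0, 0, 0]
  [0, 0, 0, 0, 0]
λ = 0: alg = 5, geom = 3

Step 1 — factor the characteristic polynomial to read off the algebraic multiplicities:
  χ_A(x) = x^5

Step 2 — compute geometric multiplicities via the rank-nullity identity g(λ) = n − rank(A − λI):
  rank(A − (0)·I) = 2, so dim ker(A − (0)·I) = n − 2 = 3

Summary:
  λ = 0: algebraic multiplicity = 5, geometric multiplicity = 3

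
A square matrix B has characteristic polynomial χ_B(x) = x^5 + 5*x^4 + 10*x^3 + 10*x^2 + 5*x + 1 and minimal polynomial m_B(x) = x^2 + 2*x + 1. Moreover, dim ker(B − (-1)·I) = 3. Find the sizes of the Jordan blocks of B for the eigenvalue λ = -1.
Block sizes for λ = -1: [2, 2, 1]

Step 1 — from the characteristic polynomial, algebraic multiplicity of λ = -1 is 5. From dim ker(B − (-1)·I) = 3, there are exactly 3 Jordan blocks for λ = -1.
Step 2 — from the minimal polynomial, the factor (x + 1)^2 tells us the largest block for λ = -1 has size 2.
Step 3 — with total size 5, 3 blocks, and largest block 2, the block sizes (in nonincreasing order) are [2, 2, 1].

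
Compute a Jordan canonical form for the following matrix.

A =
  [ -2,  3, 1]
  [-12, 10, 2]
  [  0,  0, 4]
J_2(4) ⊕ J_1(4)

The characteristic polynomial is
  det(x·I − A) = x^3 - 12*x^2 + 48*x - 64 = (x - 4)^3

Eigenvalues and multiplicities (the geometric multiplicity of λ is n − rank(A − λI), which equals the number of Jordan blocks for λ):
  λ = 4: algebraic multiplicity = 3, geometric multiplicity = 2

Determining the block sizes for each eigenvalue:
  λ = 4: 2 blocks summing to 3 forces exactly one block of size 2 and the rest size 1 → block sizes [2, 1]

Assembling the blocks gives a Jordan form
J =
  [4, 1, 0]
  [0, 4, 0]
  [0, 0, 4]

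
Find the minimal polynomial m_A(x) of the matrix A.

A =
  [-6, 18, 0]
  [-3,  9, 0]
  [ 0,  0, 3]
x^2 - 3*x

The characteristic polynomial is χ_A(x) = x*(x - 3)^2, so the eigenvalues are known. The minimal polynomial is
  m_A(x) = Π_λ (x − λ)^{k_λ}
where k_λ is the size of the *largest* Jordan block for λ (equivalently, the smallest k with (A − λI)^k v = 0 for every generalised eigenvector v of λ).

  λ = 0: largest Jordan block has size 1, contributing (x − 0)
  λ = 3: largest Jordan block has size 1, contributing (x − 3)

So m_A(x) = x*(x - 3) = x^2 - 3*x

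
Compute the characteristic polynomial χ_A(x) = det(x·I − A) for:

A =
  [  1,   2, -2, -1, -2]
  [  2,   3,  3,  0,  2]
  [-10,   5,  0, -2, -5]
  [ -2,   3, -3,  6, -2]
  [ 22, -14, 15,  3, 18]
x^5 - 28*x^4 + 313*x^3 - 1746*x^2 + 4860*x - 5400

Expanding det(x·I − A) (e.g. by cofactor expansion or by noting that A is similar to its Jordan form J, which has the same characteristic polynomial as A) gives
  χ_A(x) = x^5 - 28*x^4 + 313*x^3 - 1746*x^2 + 4860*x - 5400
which factors as (x - 6)^3*(x - 5)^2. The eigenvalues (with algebraic multiplicities) are λ = 5 with multiplicity 2, λ = 6 with multiplicity 3.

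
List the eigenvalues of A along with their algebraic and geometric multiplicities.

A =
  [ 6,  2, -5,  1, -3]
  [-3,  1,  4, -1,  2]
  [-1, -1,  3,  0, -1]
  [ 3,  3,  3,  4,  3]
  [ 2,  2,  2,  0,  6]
λ = 4: alg = 5, geom = 3

Step 1 — factor the characteristic polynomial to read off the algebraic multiplicities:
  χ_A(x) = (x - 4)^5

Step 2 — compute geometric multiplicities via the rank-nullity identity g(λ) = n − rank(A − λI):
  rank(A − (4)·I) = 2, so dim ker(A − (4)·I) = n − 2 = 3

Summary:
  λ = 4: algebraic multiplicity = 5, geometric multiplicity = 3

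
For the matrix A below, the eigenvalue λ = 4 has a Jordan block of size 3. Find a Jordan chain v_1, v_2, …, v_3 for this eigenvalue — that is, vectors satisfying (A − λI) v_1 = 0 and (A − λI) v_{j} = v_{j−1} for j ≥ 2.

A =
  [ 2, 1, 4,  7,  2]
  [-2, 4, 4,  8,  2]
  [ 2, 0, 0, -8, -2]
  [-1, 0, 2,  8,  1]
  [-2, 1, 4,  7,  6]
A Jordan chain for λ = 4 of length 3:
v_1 = (-1, 0, 0, 0, -1)ᵀ
v_2 = (-2, -2, 2, -1, -2)ᵀ
v_3 = (1, 0, 0, 0, 0)ᵀ

Let N = A − (4)·I. We want v_3 with N^3 v_3 = 0 but N^2 v_3 ≠ 0; then v_{j-1} := N · v_j for j = 3, …, 2.

Pick v_3 = (1, 0, 0, 0, 0)ᵀ.
Then v_2 = N · v_3 = (-2, -2, 2, -1, -2)ᵀ.
Then v_1 = N · v_2 = (-1, 0, 0, 0, -1)ᵀ.

Sanity check: (A − (4)·I) v_1 = (0, 0, 0, 0, 0)ᵀ = 0. ✓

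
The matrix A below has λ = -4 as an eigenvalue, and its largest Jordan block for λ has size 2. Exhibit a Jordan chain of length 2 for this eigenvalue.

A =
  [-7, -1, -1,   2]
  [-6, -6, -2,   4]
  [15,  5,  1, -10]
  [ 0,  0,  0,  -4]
A Jordan chain for λ = -4 of length 2:
v_1 = (-3, -6, 15, 0)ᵀ
v_2 = (1, 0, 0, 0)ᵀ

Let N = A − (-4)·I. We want v_2 with N^2 v_2 = 0 but N^1 v_2 ≠ 0; then v_{j-1} := N · v_j for j = 2, …, 2.

Pick v_2 = (1, 0, 0, 0)ᵀ.
Then v_1 = N · v_2 = (-3, -6, 15, 0)ᵀ.

Sanity check: (A − (-4)·I) v_1 = (0, 0, 0, 0)ᵀ = 0. ✓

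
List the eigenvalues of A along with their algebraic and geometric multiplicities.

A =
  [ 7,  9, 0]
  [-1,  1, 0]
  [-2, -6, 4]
λ = 4: alg = 3, geom = 2

Step 1 — factor the characteristic polynomial to read off the algebraic multiplicities:
  χ_A(x) = (x - 4)^3

Step 2 — compute geometric multiplicities via the rank-nullity identity g(λ) = n − rank(A − λI):
  rank(A − (4)·I) = 1, so dim ker(A − (4)·I) = n − 1 = 2

Summary:
  λ = 4: algebraic multiplicity = 3, geometric multiplicity = 2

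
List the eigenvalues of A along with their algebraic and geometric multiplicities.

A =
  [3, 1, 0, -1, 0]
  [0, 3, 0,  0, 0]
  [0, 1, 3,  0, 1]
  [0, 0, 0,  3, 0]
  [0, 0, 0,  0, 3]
λ = 3: alg = 5, geom = 3

Step 1 — factor the characteristic polynomial to read off the algebraic multiplicities:
  χ_A(x) = (x - 3)^5

Step 2 — compute geometric multiplicities via the rank-nullity identity g(λ) = n − rank(A − λI):
  rank(A − (3)·I) = 2, so dim ker(A − (3)·I) = n − 2 = 3

Summary:
  λ = 3: algebraic multiplicity = 5, geometric multiplicity = 3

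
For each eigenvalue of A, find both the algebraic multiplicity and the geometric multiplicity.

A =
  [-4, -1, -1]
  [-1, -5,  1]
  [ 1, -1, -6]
λ = -5: alg = 3, geom = 1

Step 1 — factor the characteristic polynomial to read off the algebraic multiplicities:
  χ_A(x) = (x + 5)^3

Step 2 — compute geometric multiplicities via the rank-nullity identity g(λ) = n − rank(A − λI):
  rank(A − (-5)·I) = 2, so dim ker(A − (-5)·I) = n − 2 = 1

Summary:
  λ = -5: algebraic multiplicity = 3, geometric multiplicity = 1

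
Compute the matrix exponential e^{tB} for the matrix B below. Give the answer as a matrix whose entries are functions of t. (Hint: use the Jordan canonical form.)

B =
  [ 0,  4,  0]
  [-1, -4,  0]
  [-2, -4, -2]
e^{tB} =
  [2*t*exp(-2*t) + exp(-2*t), 4*t*exp(-2*t), 0]
  [-t*exp(-2*t), -2*t*exp(-2*t) + exp(-2*t), 0]
  [-2*t*exp(-2*t), -4*t*exp(-2*t), exp(-2*t)]

Strategy: write B = P · J · P⁻¹ where J is a Jordan canonical form, so e^{tB} = P · e^{tJ} · P⁻¹, and e^{tJ} can be computed block-by-block.

B has Jordan form
J =
  [-2,  1,  0]
  [ 0, -2,  0]
  [ 0,  0, -2]
(up to reordering of blocks).

Per-block formulas:
  For a 2×2 Jordan block J_2(-2): exp(t · J_2(-2)) = e^(-2t)·(I + t·N), where N is the 2×2 nilpotent shift.
  For a 1×1 block at λ = -2: exp(t · [-2]) = [e^(-2t)].

After assembling e^{tJ} and conjugating by P, we get:

e^{tB} =
  [2*t*exp(-2*t) + exp(-2*t), 4*t*exp(-2*t), 0]
  [-t*exp(-2*t), -2*t*exp(-2*t) + exp(-2*t), 0]
  [-2*t*exp(-2*t), -4*t*exp(-2*t), exp(-2*t)]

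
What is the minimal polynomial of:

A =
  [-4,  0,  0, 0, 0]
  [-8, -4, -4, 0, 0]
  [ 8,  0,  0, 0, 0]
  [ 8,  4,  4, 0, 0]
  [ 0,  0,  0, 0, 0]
x^2 + 4*x

The characteristic polynomial is χ_A(x) = x^3*(x + 4)^2, so the eigenvalues are known. The minimal polynomial is
  m_A(x) = Π_λ (x − λ)^{k_λ}
where k_λ is the size of the *largest* Jordan block for λ (equivalently, the smallest k with (A − λI)^k v = 0 for every generalised eigenvector v of λ).

  λ = -4: largest Jordan block has size 1, contributing (x + 4)
  λ = 0: largest Jordan block has size 1, contributing (x − 0)

So m_A(x) = x*(x + 4) = x^2 + 4*x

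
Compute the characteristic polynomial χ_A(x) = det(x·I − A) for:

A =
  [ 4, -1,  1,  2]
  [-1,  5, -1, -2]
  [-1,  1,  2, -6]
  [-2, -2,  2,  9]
x^4 - 20*x^3 + 150*x^2 - 500*x + 625

Expanding det(x·I − A) (e.g. by cofactor expansion or by noting that A is similar to its Jordan form J, which has the same characteristic polynomial as A) gives
  χ_A(x) = x^4 - 20*x^3 + 150*x^2 - 500*x + 625
which factors as (x - 5)^4. The eigenvalues (with algebraic multiplicities) are λ = 5 with multiplicity 4.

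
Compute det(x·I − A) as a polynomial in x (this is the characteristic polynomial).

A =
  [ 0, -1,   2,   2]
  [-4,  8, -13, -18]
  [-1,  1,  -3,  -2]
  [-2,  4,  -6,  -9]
x^4 + 4*x^3 + 6*x^2 + 4*x + 1

Expanding det(x·I − A) (e.g. by cofactor expansion or by noting that A is similar to its Jordan form J, which has the same characteristic polynomial as A) gives
  χ_A(x) = x^4 + 4*x^3 + 6*x^2 + 4*x + 1
which factors as (x + 1)^4. The eigenvalues (with algebraic multiplicities) are λ = -1 with multiplicity 4.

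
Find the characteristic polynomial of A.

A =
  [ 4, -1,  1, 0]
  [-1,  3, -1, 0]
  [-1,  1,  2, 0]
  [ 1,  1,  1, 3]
x^4 - 12*x^3 + 54*x^2 - 108*x + 81

Expanding det(x·I − A) (e.g. by cofactor expansion or by noting that A is similar to its Jordan form J, which has the same characteristic polynomial as A) gives
  χ_A(x) = x^4 - 12*x^3 + 54*x^2 - 108*x + 81
which factors as (x - 3)^4. The eigenvalues (with algebraic multiplicities) are λ = 3 with multiplicity 4.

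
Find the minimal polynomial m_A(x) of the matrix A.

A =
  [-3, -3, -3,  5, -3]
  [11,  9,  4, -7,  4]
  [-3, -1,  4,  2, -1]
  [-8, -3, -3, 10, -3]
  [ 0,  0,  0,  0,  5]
x^2 - 10*x + 25

The characteristic polynomial is χ_A(x) = (x - 5)^5, so the eigenvalues are known. The minimal polynomial is
  m_A(x) = Π_λ (x − λ)^{k_λ}
where k_λ is the size of the *largest* Jordan block for λ (equivalently, the smallest k with (A − λI)^k v = 0 for every generalised eigenvector v of λ).

  λ = 5: largest Jordan block has size 2, contributing (x − 5)^2

So m_A(x) = (x - 5)^2 = x^2 - 10*x + 25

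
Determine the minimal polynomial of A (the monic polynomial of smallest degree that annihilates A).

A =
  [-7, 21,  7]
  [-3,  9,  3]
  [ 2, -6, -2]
x^2

The characteristic polynomial is χ_A(x) = x^3, so the eigenvalues are known. The minimal polynomial is
  m_A(x) = Π_λ (x − λ)^{k_λ}
where k_λ is the size of the *largest* Jordan block for λ (equivalently, the smallest k with (A − λI)^k v = 0 for every generalised eigenvector v of λ).

  λ = 0: largest Jordan block has size 2, contributing (x − 0)^2

So m_A(x) = x^2 = x^2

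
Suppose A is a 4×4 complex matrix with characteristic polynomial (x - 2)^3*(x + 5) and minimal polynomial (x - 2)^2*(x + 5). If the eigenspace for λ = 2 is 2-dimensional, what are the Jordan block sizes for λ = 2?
Block sizes for λ = 2: [2, 1]

Step 1 — from the characteristic polynomial, algebraic multiplicity of λ = 2 is 3. From dim ker(A − (2)·I) = 2, there are exactly 2 Jordan blocks for λ = 2.
Step 2 — from the minimal polynomial, the factor (x − 2)^2 tells us the largest block for λ = 2 has size 2.
Step 3 — with total size 3, 2 blocks, and largest block 2, the block sizes (in nonincreasing order) are [2, 1].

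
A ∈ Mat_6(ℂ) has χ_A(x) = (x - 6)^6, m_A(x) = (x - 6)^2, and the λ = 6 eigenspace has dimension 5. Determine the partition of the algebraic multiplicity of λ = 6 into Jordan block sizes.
Block sizes for λ = 6: [2, 1, 1, 1, 1]

Step 1 — from the characteristic polynomial, algebraic multiplicity of λ = 6 is 6. From dim ker(A − (6)·I) = 5, there are exactly 5 Jordan blocks for λ = 6.
Step 2 — from the minimal polynomial, the factor (x − 6)^2 tells us the largest block for λ = 6 has size 2.
Step 3 — with total size 6, 5 blocks, and largest block 2, the block sizes (in nonincreasing order) are [2, 1, 1, 1, 1].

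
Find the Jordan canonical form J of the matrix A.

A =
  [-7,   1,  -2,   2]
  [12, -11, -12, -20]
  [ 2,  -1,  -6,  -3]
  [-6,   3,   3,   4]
J_2(-5) ⊕ J_2(-5)

The characteristic polynomial is
  det(x·I − A) = x^4 + 20*x^3 + 150*x^2 + 500*x + 625 = (x + 5)^4

Eigenvalues and multiplicities (the geometric multiplicity of λ is n − rank(A − λI), which equals the number of Jordan blocks for λ):
  λ = -5: algebraic multiplicity = 4, geometric multiplicity = 2

Determining the block sizes for each eigenvalue:
  λ = -5: with am = 4 and gm = 2, the partition is not yet determined (e.g. several partitions of 4 into 2 parts exist). Let N = A − (-5)·I. Computing rank(N^1) = 2, rank(N^2) = 0; the number of blocks of size ≥ j is rank(N^{j−1}) − rank(N^j), giving [2, 2]. So we have 2 block(s) of size 2 → block sizes [2, 2]

Assembling the blocks gives a Jordan form
J =
  [-5,  1,  0,  0]
  [ 0, -5,  0,  0]
  [ 0,  0, -5,  1]
  [ 0,  0,  0, -5]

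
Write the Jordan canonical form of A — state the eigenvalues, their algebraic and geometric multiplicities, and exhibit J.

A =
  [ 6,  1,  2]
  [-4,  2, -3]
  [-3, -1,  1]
J_3(3)

The characteristic polynomial is
  det(x·I − A) = x^3 - 9*x^2 + 27*x - 27 = (x - 3)^3

Eigenvalues and multiplicities (the geometric multiplicity of λ is n − rank(A − λI), which equals the number of Jordan blocks for λ):
  λ = 3: algebraic multiplicity = 3, geometric multiplicity = 1

Determining the block sizes for each eigenvalue:
  λ = 3: one block (gm = 1), so the single block has size am = 3 → block sizes [3]

Assembling the blocks gives a Jordan form
J =
  [3, 1, 0]
  [0, 3, 1]
  [0, 0, 3]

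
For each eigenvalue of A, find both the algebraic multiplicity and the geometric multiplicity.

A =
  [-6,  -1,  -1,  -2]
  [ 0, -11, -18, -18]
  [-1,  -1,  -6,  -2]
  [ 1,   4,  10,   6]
λ = -5: alg = 3, geom = 2; λ = -2: alg = 1, geom = 1

Step 1 — factor the characteristic polynomial to read off the algebraic multiplicities:
  χ_A(x) = (x + 2)*(x + 5)^3

Step 2 — compute geometric multiplicities via the rank-nullity identity g(λ) = n − rank(A − λI):
  rank(A − (-5)·I) = 2, so dim ker(A − (-5)·I) = n − 2 = 2
  rank(A − (-2)·I) = 3, so dim ker(A − (-2)·I) = n − 3 = 1

Summary:
  λ = -5: algebraic multiplicity = 3, geometric multiplicity = 2
  λ = -2: algebraic multiplicity = 1, geometric multiplicity = 1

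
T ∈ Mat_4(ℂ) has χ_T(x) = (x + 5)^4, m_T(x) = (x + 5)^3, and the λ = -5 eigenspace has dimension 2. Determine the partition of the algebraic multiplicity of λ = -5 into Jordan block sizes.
Block sizes for λ = -5: [3, 1]

Step 1 — from the characteristic polynomial, algebraic multiplicity of λ = -5 is 4. From dim ker(T − (-5)·I) = 2, there are exactly 2 Jordan blocks for λ = -5.
Step 2 — from the minimal polynomial, the factor (x + 5)^3 tells us the largest block for λ = -5 has size 3.
Step 3 — with total size 4, 2 blocks, and largest block 3, the block sizes (in nonincreasing order) are [3, 1].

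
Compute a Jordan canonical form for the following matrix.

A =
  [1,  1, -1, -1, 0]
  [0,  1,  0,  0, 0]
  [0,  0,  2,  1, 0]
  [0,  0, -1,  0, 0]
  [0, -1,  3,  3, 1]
J_2(1) ⊕ J_2(1) ⊕ J_1(1)

The characteristic polynomial is
  det(x·I − A) = x^5 - 5*x^4 + 10*x^3 - 10*x^2 + 5*x - 1 = (x - 1)^5

Eigenvalues and multiplicities (the geometric multiplicity of λ is n − rank(A − λI), which equals the number of Jordan blocks for λ):
  λ = 1: algebraic multiplicity = 5, geometric multiplicity = 3

Determining the block sizes for each eigenvalue:
  λ = 1: with am = 5 and gm = 3, the partition is not yet determined (e.g. several partitions of 5 into 3 parts exist). Let N = A − (1)·I. Computing rank(N^1) = 2, rank(N^2) = 0; the number of blocks of size ≥ j is rank(N^{j−1}) − rank(N^j), giving [3, 2]. So we have 2 block(s) of size 2, 1 block(s) of size 1 → block sizes [2, 2, 1]

Assembling the blocks gives a Jordan form
J =
  [1, 1, 0, 0, 0]
  [0, 1, 0, 0, 0]
  [0, 0, 1, 1, 0]
  [0, 0, 0, 1, 0]
  [0, 0, 0, 0, 1]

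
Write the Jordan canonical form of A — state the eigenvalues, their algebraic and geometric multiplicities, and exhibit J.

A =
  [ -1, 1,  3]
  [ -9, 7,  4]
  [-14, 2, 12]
J_3(6)

The characteristic polynomial is
  det(x·I − A) = x^3 - 18*x^2 + 108*x - 216 = (x - 6)^3

Eigenvalues and multiplicities (the geometric multiplicity of λ is n − rank(A − λI), which equals the number of Jordan blocks for λ):
  λ = 6: algebraic multiplicity = 3, geometric multiplicity = 1

Determining the block sizes for each eigenvalue:
  λ = 6: one block (gm = 1), so the single block has size am = 3 → block sizes [3]

Assembling the blocks gives a Jordan form
J =
  [6, 1, 0]
  [0, 6, 1]
  [0, 0, 6]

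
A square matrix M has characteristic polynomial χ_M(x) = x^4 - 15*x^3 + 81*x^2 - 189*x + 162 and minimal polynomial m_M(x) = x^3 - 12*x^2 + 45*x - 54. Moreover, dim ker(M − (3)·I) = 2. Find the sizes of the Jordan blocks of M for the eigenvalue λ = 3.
Block sizes for λ = 3: [2, 1]

Step 1 — from the characteristic polynomial, algebraic multiplicity of λ = 3 is 3. From dim ker(M − (3)·I) = 2, there are exactly 2 Jordan blocks for λ = 3.
Step 2 — from the minimal polynomial, the factor (x − 3)^2 tells us the largest block for λ = 3 has size 2.
Step 3 — with total size 3, 2 blocks, and largest block 2, the block sizes (in nonincreasing order) are [2, 1].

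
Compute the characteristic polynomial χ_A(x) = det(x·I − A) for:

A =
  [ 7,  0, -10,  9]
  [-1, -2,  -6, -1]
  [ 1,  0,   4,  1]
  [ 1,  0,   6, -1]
x^4 - 8*x^3 - 8*x^2 + 96*x + 144

Expanding det(x·I − A) (e.g. by cofactor expansion or by noting that A is similar to its Jordan form J, which has the same characteristic polynomial as A) gives
  χ_A(x) = x^4 - 8*x^3 - 8*x^2 + 96*x + 144
which factors as (x - 6)^2*(x + 2)^2. The eigenvalues (with algebraic multiplicities) are λ = -2 with multiplicity 2, λ = 6 with multiplicity 2.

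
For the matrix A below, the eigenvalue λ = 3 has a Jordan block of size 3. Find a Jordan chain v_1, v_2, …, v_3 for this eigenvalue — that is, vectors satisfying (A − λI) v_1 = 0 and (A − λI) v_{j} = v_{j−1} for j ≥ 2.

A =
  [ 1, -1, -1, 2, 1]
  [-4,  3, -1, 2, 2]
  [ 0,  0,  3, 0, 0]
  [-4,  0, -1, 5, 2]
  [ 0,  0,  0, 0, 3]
A Jordan chain for λ = 3 of length 3:
v_1 = (2, 4, 0, 4, 0)ᵀ
v_2 = (-1, 0, 0, 0, 0)ᵀ
v_3 = (0, 1, 0, 0, 0)ᵀ

Let N = A − (3)·I. We want v_3 with N^3 v_3 = 0 but N^2 v_3 ≠ 0; then v_{j-1} := N · v_j for j = 3, …, 2.

Pick v_3 = (0, 1, 0, 0, 0)ᵀ.
Then v_2 = N · v_3 = (-1, 0, 0, 0, 0)ᵀ.
Then v_1 = N · v_2 = (2, 4, 0, 4, 0)ᵀ.

Sanity check: (A − (3)·I) v_1 = (0, 0, 0, 0, 0)ᵀ = 0. ✓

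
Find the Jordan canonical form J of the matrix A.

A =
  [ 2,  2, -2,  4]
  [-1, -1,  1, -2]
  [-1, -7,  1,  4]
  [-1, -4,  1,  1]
J_2(0) ⊕ J_1(0) ⊕ J_1(3)

The characteristic polynomial is
  det(x·I − A) = x^4 - 3*x^3 = x^3*(x - 3)

Eigenvalues and multiplicities (the geometric multiplicity of λ is n − rank(A − λI), which equals the number of Jordan blocks for λ):
  λ = 0: algebraic multiplicity = 3, geometric multiplicity = 2
  λ = 3: algebraic multiplicity = 1, geometric multiplicity = 1

Determining the block sizes for each eigenvalue:
  λ = 0: 2 blocks summing to 3 forces exactly one block of size 2 and the rest size 1 → block sizes [2, 1]
  λ = 3: one block (gm = 1), so the single block has size am = 1 → block sizes [1]

Assembling the blocks gives a Jordan form
J =
  [0, 1, 0, 0]
  [0, 0, 0, 0]
  [0, 0, 0, 0]
  [0, 0, 0, 3]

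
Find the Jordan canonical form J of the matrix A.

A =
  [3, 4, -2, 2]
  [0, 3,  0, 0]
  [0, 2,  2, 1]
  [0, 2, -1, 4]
J_2(3) ⊕ J_1(3) ⊕ J_1(3)

The characteristic polynomial is
  det(x·I − A) = x^4 - 12*x^3 + 54*x^2 - 108*x + 81 = (x - 3)^4

Eigenvalues and multiplicities (the geometric multiplicity of λ is n − rank(A − λI), which equals the number of Jordan blocks for λ):
  λ = 3: algebraic multiplicity = 4, geometric multiplicity = 3

Determining the block sizes for each eigenvalue:
  λ = 3: 3 blocks summing to 4 forces exactly one block of size 2 and the rest size 1 → block sizes [2, 1, 1]

Assembling the blocks gives a Jordan form
J =
  [3, 1, 0, 0]
  [0, 3, 0, 0]
  [0, 0, 3, 0]
  [0, 0, 0, 3]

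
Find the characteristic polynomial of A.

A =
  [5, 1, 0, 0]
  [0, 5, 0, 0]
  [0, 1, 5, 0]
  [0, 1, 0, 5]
x^4 - 20*x^3 + 150*x^2 - 500*x + 625

Expanding det(x·I − A) (e.g. by cofactor expansion or by noting that A is similar to its Jordan form J, which has the same characteristic polynomial as A) gives
  χ_A(x) = x^4 - 20*x^3 + 150*x^2 - 500*x + 625
which factors as (x - 5)^4. The eigenvalues (with algebraic multiplicities) are λ = 5 with multiplicity 4.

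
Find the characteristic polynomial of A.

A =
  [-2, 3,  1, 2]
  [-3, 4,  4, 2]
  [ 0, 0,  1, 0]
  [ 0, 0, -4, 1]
x^4 - 4*x^3 + 6*x^2 - 4*x + 1

Expanding det(x·I − A) (e.g. by cofactor expansion or by noting that A is similar to its Jordan form J, which has the same characteristic polynomial as A) gives
  χ_A(x) = x^4 - 4*x^3 + 6*x^2 - 4*x + 1
which factors as (x - 1)^4. The eigenvalues (with algebraic multiplicities) are λ = 1 with multiplicity 4.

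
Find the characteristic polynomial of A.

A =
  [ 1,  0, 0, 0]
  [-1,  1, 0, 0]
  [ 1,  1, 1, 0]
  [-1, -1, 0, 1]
x^4 - 4*x^3 + 6*x^2 - 4*x + 1

Expanding det(x·I − A) (e.g. by cofactor expansion or by noting that A is similar to its Jordan form J, which has the same characteristic polynomial as A) gives
  χ_A(x) = x^4 - 4*x^3 + 6*x^2 - 4*x + 1
which factors as (x - 1)^4. The eigenvalues (with algebraic multiplicities) are λ = 1 with multiplicity 4.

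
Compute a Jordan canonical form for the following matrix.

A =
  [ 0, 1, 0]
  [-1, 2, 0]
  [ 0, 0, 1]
J_2(1) ⊕ J_1(1)

The characteristic polynomial is
  det(x·I − A) = x^3 - 3*x^2 + 3*x - 1 = (x - 1)^3

Eigenvalues and multiplicities (the geometric multiplicity of λ is n − rank(A − λI), which equals the number of Jordan blocks for λ):
  λ = 1: algebraic multiplicity = 3, geometric multiplicity = 2

Determining the block sizes for each eigenvalue:
  λ = 1: 2 blocks summing to 3 forces exactly one block of size 2 and the rest size 1 → block sizes [2, 1]

Assembling the blocks gives a Jordan form
J =
  [1, 1, 0]
  [0, 1, 0]
  [0, 0, 1]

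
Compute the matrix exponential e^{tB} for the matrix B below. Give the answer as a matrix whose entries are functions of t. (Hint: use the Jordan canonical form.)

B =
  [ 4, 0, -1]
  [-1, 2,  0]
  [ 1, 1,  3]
e^{tB} =
  [t*exp(3*t) + exp(3*t), -t^2*exp(3*t)/2, -t^2*exp(3*t)/2 - t*exp(3*t)]
  [-t*exp(3*t), t^2*exp(3*t)/2 - t*exp(3*t) + exp(3*t), t^2*exp(3*t)/2]
  [t*exp(3*t), -t^2*exp(3*t)/2 + t*exp(3*t), -t^2*exp(3*t)/2 + exp(3*t)]

Strategy: write B = P · J · P⁻¹ where J is a Jordan canonical form, so e^{tB} = P · e^{tJ} · P⁻¹, and e^{tJ} can be computed block-by-block.

B has Jordan form
J =
  [3, 1, 0]
  [0, 3, 1]
  [0, 0, 3]
(up to reordering of blocks).

Per-block formulas:
  For a 3×3 Jordan block J_3(3): exp(t · J_3(3)) = e^(3t)·(I + t·N + (t^2/2)·N^2), where N is the 3×3 nilpotent shift.

After assembling e^{tJ} and conjugating by P, we get:

e^{tB} =
  [t*exp(3*t) + exp(3*t), -t^2*exp(3*t)/2, -t^2*exp(3*t)/2 - t*exp(3*t)]
  [-t*exp(3*t), t^2*exp(3*t)/2 - t*exp(3*t) + exp(3*t), t^2*exp(3*t)/2]
  [t*exp(3*t), -t^2*exp(3*t)/2 + t*exp(3*t), -t^2*exp(3*t)/2 + exp(3*t)]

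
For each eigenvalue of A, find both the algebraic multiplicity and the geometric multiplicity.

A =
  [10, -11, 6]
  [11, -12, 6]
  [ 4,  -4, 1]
λ = -1: alg = 2, geom = 1; λ = 1: alg = 1, geom = 1

Step 1 — factor the characteristic polynomial to read off the algebraic multiplicities:
  χ_A(x) = (x - 1)*(x + 1)^2

Step 2 — compute geometric multiplicities via the rank-nullity identity g(λ) = n − rank(A − λI):
  rank(A − (-1)·I) = 2, so dim ker(A − (-1)·I) = n − 2 = 1
  rank(A − (1)·I) = 2, so dim ker(A − (1)·I) = n − 2 = 1

Summary:
  λ = -1: algebraic multiplicity = 2, geometric multiplicity = 1
  λ = 1: algebraic multiplicity = 1, geometric multiplicity = 1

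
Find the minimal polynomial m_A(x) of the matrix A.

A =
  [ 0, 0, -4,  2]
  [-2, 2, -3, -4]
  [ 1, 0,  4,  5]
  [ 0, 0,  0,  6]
x^4 - 12*x^3 + 48*x^2 - 80*x + 48

The characteristic polynomial is χ_A(x) = (x - 6)*(x - 2)^3, so the eigenvalues are known. The minimal polynomial is
  m_A(x) = Π_λ (x − λ)^{k_λ}
where k_λ is the size of the *largest* Jordan block for λ (equivalently, the smallest k with (A − λI)^k v = 0 for every generalised eigenvector v of λ).

  λ = 2: largest Jordan block has size 3, contributing (x − 2)^3
  λ = 6: largest Jordan block has size 1, contributing (x − 6)

So m_A(x) = (x - 6)*(x - 2)^3 = x^4 - 12*x^3 + 48*x^2 - 80*x + 48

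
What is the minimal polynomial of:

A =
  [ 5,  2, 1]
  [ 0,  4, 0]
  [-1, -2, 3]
x^2 - 8*x + 16

The characteristic polynomial is χ_A(x) = (x - 4)^3, so the eigenvalues are known. The minimal polynomial is
  m_A(x) = Π_λ (x − λ)^{k_λ}
where k_λ is the size of the *largest* Jordan block for λ (equivalently, the smallest k with (A − λI)^k v = 0 for every generalised eigenvector v of λ).

  λ = 4: largest Jordan block has size 2, contributing (x − 4)^2

So m_A(x) = (x - 4)^2 = x^2 - 8*x + 16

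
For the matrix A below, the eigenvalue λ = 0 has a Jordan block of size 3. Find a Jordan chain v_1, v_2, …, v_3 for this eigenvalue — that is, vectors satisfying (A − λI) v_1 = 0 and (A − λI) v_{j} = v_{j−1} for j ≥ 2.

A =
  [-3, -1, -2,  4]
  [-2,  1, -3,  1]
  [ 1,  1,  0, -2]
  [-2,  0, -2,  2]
A Jordan chain for λ = 0 of length 3:
v_1 = (1, -1, -1, 0)ᵀ
v_2 = (-3, -2, 1, -2)ᵀ
v_3 = (1, 0, 0, 0)ᵀ

Let N = A − (0)·I. We want v_3 with N^3 v_3 = 0 but N^2 v_3 ≠ 0; then v_{j-1} := N · v_j for j = 3, …, 2.

Pick v_3 = (1, 0, 0, 0)ᵀ.
Then v_2 = N · v_3 = (-3, -2, 1, -2)ᵀ.
Then v_1 = N · v_2 = (1, -1, -1, 0)ᵀ.

Sanity check: (A − (0)·I) v_1 = (0, 0, 0, 0)ᵀ = 0. ✓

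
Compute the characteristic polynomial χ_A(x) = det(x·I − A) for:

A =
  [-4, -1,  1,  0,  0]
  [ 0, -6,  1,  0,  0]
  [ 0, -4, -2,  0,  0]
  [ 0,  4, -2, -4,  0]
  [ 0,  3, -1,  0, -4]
x^5 + 20*x^4 + 160*x^3 + 640*x^2 + 1280*x + 1024

Expanding det(x·I − A) (e.g. by cofactor expansion or by noting that A is similar to its Jordan form J, which has the same characteristic polynomial as A) gives
  χ_A(x) = x^5 + 20*x^4 + 160*x^3 + 640*x^2 + 1280*x + 1024
which factors as (x + 4)^5. The eigenvalues (with algebraic multiplicities) are λ = -4 with multiplicity 5.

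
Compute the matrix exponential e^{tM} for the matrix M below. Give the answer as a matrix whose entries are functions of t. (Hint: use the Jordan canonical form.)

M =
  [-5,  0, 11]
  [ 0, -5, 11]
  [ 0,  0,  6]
e^{tM} =
  [exp(-5*t), 0, exp(6*t) - exp(-5*t)]
  [0, exp(-5*t), exp(6*t) - exp(-5*t)]
  [0, 0, exp(6*t)]

Strategy: write M = P · J · P⁻¹ where J is a Jordan canonical form, so e^{tM} = P · e^{tJ} · P⁻¹, and e^{tJ} can be computed block-by-block.

M has Jordan form
J =
  [-5,  0, 0]
  [ 0, -5, 0]
  [ 0,  0, 6]
(up to reordering of blocks).

Per-block formulas:
  For a 1×1 block at λ = -5: exp(t · [-5]) = [e^(-5t)].
  For a 1×1 block at λ = 6: exp(t · [6]) = [e^(6t)].

After assembling e^{tJ} and conjugating by P, we get:

e^{tM} =
  [exp(-5*t), 0, exp(6*t) - exp(-5*t)]
  [0, exp(-5*t), exp(6*t) - exp(-5*t)]
  [0, 0, exp(6*t)]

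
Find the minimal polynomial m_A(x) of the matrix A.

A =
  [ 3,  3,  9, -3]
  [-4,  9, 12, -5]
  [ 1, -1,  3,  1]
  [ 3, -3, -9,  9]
x^3 - 18*x^2 + 108*x - 216

The characteristic polynomial is χ_A(x) = (x - 6)^4, so the eigenvalues are known. The minimal polynomial is
  m_A(x) = Π_λ (x − λ)^{k_λ}
where k_λ is the size of the *largest* Jordan block for λ (equivalently, the smallest k with (A − λI)^k v = 0 for every generalised eigenvector v of λ).

  λ = 6: largest Jordan block has size 3, contributing (x − 6)^3

So m_A(x) = (x - 6)^3 = x^3 - 18*x^2 + 108*x - 216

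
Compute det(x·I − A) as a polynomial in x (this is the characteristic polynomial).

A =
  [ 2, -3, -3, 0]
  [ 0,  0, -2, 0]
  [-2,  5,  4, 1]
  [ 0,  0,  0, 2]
x^4 - 8*x^3 + 24*x^2 - 32*x + 16

Expanding det(x·I − A) (e.g. by cofactor expansion or by noting that A is similar to its Jordan form J, which has the same characteristic polynomial as A) gives
  χ_A(x) = x^4 - 8*x^3 + 24*x^2 - 32*x + 16
which factors as (x - 2)^4. The eigenvalues (with algebraic multiplicities) are λ = 2 with multiplicity 4.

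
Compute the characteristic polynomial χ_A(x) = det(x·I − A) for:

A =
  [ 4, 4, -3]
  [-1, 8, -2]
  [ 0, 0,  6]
x^3 - 18*x^2 + 108*x - 216

Expanding det(x·I − A) (e.g. by cofactor expansion or by noting that A is similar to its Jordan form J, which has the same characteristic polynomial as A) gives
  χ_A(x) = x^3 - 18*x^2 + 108*x - 216
which factors as (x - 6)^3. The eigenvalues (with algebraic multiplicities) are λ = 6 with multiplicity 3.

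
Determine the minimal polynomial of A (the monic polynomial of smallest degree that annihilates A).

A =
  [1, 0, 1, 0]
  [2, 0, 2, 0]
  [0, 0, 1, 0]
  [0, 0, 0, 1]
x^3 - 2*x^2 + x

The characteristic polynomial is χ_A(x) = x*(x - 1)^3, so the eigenvalues are known. The minimal polynomial is
  m_A(x) = Π_λ (x − λ)^{k_λ}
where k_λ is the size of the *largest* Jordan block for λ (equivalently, the smallest k with (A − λI)^k v = 0 for every generalised eigenvector v of λ).

  λ = 0: largest Jordan block has size 1, contributing (x − 0)
  λ = 1: largest Jordan block has size 2, contributing (x − 1)^2

So m_A(x) = x*(x - 1)^2 = x^3 - 2*x^2 + x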